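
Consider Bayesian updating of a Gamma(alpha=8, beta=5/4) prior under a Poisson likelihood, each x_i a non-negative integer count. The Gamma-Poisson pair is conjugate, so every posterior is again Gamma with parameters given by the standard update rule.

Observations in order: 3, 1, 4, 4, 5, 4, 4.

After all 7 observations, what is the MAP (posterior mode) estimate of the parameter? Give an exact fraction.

obs 1: x=3 → posterior Gamma(11, 9/4)
obs 2: x=1 → posterior Gamma(12, 13/4)
obs 3: x=4 → posterior Gamma(16, 17/4)
obs 4: x=4 → posterior Gamma(20, 21/4)
obs 5: x=5 → posterior Gamma(25, 25/4)
obs 6: x=4 → posterior Gamma(29, 29/4)
obs 7: x=4 → posterior Gamma(33, 33/4)

128/33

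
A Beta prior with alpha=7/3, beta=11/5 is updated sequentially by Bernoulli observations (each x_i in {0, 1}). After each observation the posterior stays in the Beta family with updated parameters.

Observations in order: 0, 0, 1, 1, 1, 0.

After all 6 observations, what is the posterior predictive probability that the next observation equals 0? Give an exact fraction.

39/79

obs 1: x=0 → posterior Beta(7/3, 16/5)
obs 2: x=0 → posterior Beta(7/3, 21/5)
obs 3: x=1 → posterior Beta(10/3, 21/5)
obs 4: x=1 → posterior Beta(13/3, 21/5)
obs 5: x=1 → posterior Beta(16/3, 21/5)
obs 6: x=0 → posterior Beta(16/3, 26/5)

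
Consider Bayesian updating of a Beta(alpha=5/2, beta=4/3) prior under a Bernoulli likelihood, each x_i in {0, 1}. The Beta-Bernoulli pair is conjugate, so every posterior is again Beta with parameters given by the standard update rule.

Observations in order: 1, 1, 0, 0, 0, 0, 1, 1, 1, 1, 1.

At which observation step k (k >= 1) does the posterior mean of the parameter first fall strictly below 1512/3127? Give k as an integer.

obs 1: x=1 → posterior Beta(7/2, 4/3)
obs 2: x=1 → posterior Beta(9/2, 4/3)
obs 3: x=0 → posterior Beta(9/2, 7/3)
obs 4: x=0 → posterior Beta(9/2, 10/3)
obs 5: x=0 → posterior Beta(9/2, 13/3)
obs 6: x=0 → posterior Beta(9/2, 16/3)
obs 7: x=1 → posterior Beta(11/2, 16/3)
obs 8: x=1 → posterior Beta(13/2, 16/3)
obs 9: x=1 → posterior Beta(15/2, 16/3)
obs 10: x=1 → posterior Beta(17/2, 16/3)
obs 11: x=1 → posterior Beta(19/2, 16/3)

k = 6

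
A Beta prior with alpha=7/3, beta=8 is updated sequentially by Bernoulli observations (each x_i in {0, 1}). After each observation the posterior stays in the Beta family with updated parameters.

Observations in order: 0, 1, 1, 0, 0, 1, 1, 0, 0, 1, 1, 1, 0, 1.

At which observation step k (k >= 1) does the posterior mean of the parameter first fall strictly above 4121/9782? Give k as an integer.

k = 14

obs 1: x=0 → posterior Beta(7/3, 9)
obs 2: x=1 → posterior Beta(10/3, 9)
obs 3: x=1 → posterior Beta(13/3, 9)
obs 4: x=0 → posterior Beta(13/3, 10)
obs 5: x=0 → posterior Beta(13/3, 11)
obs 6: x=1 → posterior Beta(16/3, 11)
obs 7: x=1 → posterior Beta(19/3, 11)
obs 8: x=0 → posterior Beta(19/3, 12)
obs 9: x=0 → posterior Beta(19/3, 13)
obs 10: x=1 → posterior Beta(22/3, 13)
obs 11: x=1 → posterior Beta(25/3, 13)
obs 12: x=1 → posterior Beta(28/3, 13)
obs 13: x=0 → posterior Beta(28/3, 14)
obs 14: x=1 → posterior Beta(31/3, 14)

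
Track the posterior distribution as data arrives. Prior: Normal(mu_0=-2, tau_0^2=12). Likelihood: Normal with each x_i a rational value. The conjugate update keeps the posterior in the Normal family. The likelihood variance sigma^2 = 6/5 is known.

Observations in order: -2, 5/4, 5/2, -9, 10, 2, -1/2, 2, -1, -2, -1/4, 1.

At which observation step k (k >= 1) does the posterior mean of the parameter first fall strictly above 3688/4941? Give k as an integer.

k = 8

obs 1: x=-2 → posterior Normal(-2, 12/11)
obs 2: x=5/4 → posterior Normal(-19/42, 4/7)
obs 3: x=5/2 → posterior Normal(1/2, 12/31)
obs 4: x=-9 → posterior Normal(-149/82, 12/41)
obs 5: x=10 → posterior Normal(1/2, 4/17)
obs 6: x=2 → posterior Normal(91/122, 12/61)
obs 7: x=-1/2 → posterior Normal(81/142, 12/71)
obs 8: x=2 → posterior Normal(121/162, 4/27)
obs 9: x=-1 → posterior Normal(101/182, 12/91)
obs 10: x=-2 → posterior Normal(61/202, 12/101)
obs 11: x=-1/4 → posterior Normal(28/111, 4/37)
obs 12: x=1 → posterior Normal(38/121, 12/121)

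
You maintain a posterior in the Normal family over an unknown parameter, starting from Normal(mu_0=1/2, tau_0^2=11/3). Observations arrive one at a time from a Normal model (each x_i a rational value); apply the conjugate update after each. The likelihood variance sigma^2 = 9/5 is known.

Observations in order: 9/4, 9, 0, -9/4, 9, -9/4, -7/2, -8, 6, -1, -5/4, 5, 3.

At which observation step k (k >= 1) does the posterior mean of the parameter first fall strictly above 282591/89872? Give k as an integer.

k = 2

obs 1: x=9/4 → posterior Normal(549/328, 99/82)
obs 2: x=9 → posterior Normal(2529/548, 99/137)
obs 3: x=0 → posterior Normal(843/256, 33/64)
obs 4: x=-9/4 → posterior Normal(1017/494, 99/247)
obs 5: x=9 → posterior Normal(2007/604, 99/302)
obs 6: x=-9/4 → posterior Normal(69/28, 33/119)
obs 7: x=-7/2 → posterior Normal(2749/1648, 99/412)
obs 8: x=-8 → posterior Normal(989/1868, 99/467)
obs 9: x=6 → posterior Normal(2309/2088, 11/58)
obs 10: x=-1 → posterior Normal(2089/2308, 99/577)
obs 11: x=-5/4 → posterior Normal(907/1264, 99/632)
obs 12: x=5 → posterior Normal(1457/1374, 33/229)
obs 13: x=3 → posterior Normal(1787/1484, 99/742)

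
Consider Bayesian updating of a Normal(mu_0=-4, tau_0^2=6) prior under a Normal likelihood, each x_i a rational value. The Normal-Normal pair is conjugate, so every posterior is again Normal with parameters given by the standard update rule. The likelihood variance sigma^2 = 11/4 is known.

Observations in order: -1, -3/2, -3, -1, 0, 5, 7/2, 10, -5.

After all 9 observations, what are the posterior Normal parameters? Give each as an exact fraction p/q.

mu_0=124/227, tau_0^2=66/227

obs 1: x=-1 → posterior Normal(-68/35, 66/35)
obs 2: x=-3/2 → posterior Normal(-104/59, 66/59)
obs 3: x=-3 → posterior Normal(-176/83, 66/83)
obs 4: x=-1 → posterior Normal(-200/107, 66/107)
obs 5: x=0 → posterior Normal(-200/131, 66/131)
obs 6: x=5 → posterior Normal(-16/31, 66/155)
obs 7: x=7/2 → posterior Normal(4/179, 66/179)
obs 8: x=10 → posterior Normal(244/203, 66/203)
obs 9: x=-5 → posterior Normal(124/227, 66/227)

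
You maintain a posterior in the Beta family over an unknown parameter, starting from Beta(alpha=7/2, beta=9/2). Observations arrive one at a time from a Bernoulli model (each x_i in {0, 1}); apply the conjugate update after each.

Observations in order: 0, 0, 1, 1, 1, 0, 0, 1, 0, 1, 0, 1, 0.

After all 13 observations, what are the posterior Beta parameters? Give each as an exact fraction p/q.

alpha=19/2, beta=23/2

obs 1: x=0 → posterior Beta(7/2, 11/2)
obs 2: x=0 → posterior Beta(7/2, 13/2)
obs 3: x=1 → posterior Beta(9/2, 13/2)
obs 4: x=1 → posterior Beta(11/2, 13/2)
obs 5: x=1 → posterior Beta(13/2, 13/2)
obs 6: x=0 → posterior Beta(13/2, 15/2)
obs 7: x=0 → posterior Beta(13/2, 17/2)
obs 8: x=1 → posterior Beta(15/2, 17/2)
obs 9: x=0 → posterior Beta(15/2, 19/2)
obs 10: x=1 → posterior Beta(17/2, 19/2)
obs 11: x=0 → posterior Beta(17/2, 21/2)
obs 12: x=1 → posterior Beta(19/2, 21/2)
obs 13: x=0 → posterior Beta(19/2, 23/2)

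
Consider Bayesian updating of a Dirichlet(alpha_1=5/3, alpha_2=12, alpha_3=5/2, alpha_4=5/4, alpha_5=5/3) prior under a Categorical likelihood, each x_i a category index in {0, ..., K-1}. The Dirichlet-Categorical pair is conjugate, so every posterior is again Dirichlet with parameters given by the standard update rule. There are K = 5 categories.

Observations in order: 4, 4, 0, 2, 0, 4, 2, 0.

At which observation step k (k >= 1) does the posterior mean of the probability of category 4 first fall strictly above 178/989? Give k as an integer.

k = 6

obs 1: x=4 → posterior Dirichlet(5/3, 12, 5/2, 5/4, 8/3)
obs 2: x=4 → posterior Dirichlet(5/3, 12, 5/2, 5/4, 11/3)
obs 3: x=0 → posterior Dirichlet(8/3, 12, 5/2, 5/4, 11/3)
obs 4: x=2 → posterior Dirichlet(8/3, 12, 7/2, 5/4, 11/3)
obs 5: x=0 → posterior Dirichlet(11/3, 12, 7/2, 5/4, 11/3)
obs 6: x=4 → posterior Dirichlet(11/3, 12, 7/2, 5/4, 14/3)
obs 7: x=2 → posterior Dirichlet(11/3, 12, 9/2, 5/4, 14/3)
obs 8: x=0 → posterior Dirichlet(14/3, 12, 9/2, 5/4, 14/3)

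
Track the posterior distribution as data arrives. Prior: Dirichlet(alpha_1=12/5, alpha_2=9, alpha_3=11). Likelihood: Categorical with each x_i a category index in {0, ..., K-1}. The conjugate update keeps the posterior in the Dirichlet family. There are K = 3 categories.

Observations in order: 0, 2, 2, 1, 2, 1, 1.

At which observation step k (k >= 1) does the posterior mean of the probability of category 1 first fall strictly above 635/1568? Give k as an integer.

obs 1: x=0 → posterior Dirichlet(17/5, 9, 11)
obs 2: x=2 → posterior Dirichlet(17/5, 9, 12)
obs 3: x=2 → posterior Dirichlet(17/5, 9, 13)
obs 4: x=1 → posterior Dirichlet(17/5, 10, 13)
obs 5: x=2 → posterior Dirichlet(17/5, 10, 14)
obs 6: x=1 → posterior Dirichlet(17/5, 11, 14)
obs 7: x=1 → posterior Dirichlet(17/5, 12, 14)

k = 7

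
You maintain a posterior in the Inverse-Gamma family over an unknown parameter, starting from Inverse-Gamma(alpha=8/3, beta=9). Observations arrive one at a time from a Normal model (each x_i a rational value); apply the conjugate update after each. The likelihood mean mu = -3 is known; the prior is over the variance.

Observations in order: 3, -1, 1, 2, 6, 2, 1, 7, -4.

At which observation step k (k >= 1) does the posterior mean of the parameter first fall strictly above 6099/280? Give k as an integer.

k = 6

obs 1: x=3 → posterior Inverse-Gamma(19/6, 27)
obs 2: x=-1 → posterior Inverse-Gamma(11/3, 29)
obs 3: x=1 → posterior Inverse-Gamma(25/6, 37)
obs 4: x=2 → posterior Inverse-Gamma(14/3, 99/2)
obs 5: x=6 → posterior Inverse-Gamma(31/6, 90)
obs 6: x=2 → posterior Inverse-Gamma(17/3, 205/2)
obs 7: x=1 → posterior Inverse-Gamma(37/6, 221/2)
obs 8: x=7 → posterior Inverse-Gamma(20/3, 321/2)
obs 9: x=-4 → posterior Inverse-Gamma(43/6, 161)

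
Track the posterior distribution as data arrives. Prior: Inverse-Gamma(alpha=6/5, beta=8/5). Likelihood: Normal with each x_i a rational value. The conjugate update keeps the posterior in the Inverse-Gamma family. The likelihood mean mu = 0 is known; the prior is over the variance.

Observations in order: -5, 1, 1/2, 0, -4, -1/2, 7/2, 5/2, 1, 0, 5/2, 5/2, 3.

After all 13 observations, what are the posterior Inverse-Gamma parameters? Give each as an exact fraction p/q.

alpha=77/10, beta=867/20

obs 1: x=-5 → posterior Inverse-Gamma(17/10, 141/10)
obs 2: x=1 → posterior Inverse-Gamma(11/5, 73/5)
obs 3: x=1/2 → posterior Inverse-Gamma(27/10, 589/40)
obs 4: x=0 → posterior Inverse-Gamma(16/5, 589/40)
obs 5: x=-4 → posterior Inverse-Gamma(37/10, 909/40)
obs 6: x=-1/2 → posterior Inverse-Gamma(21/5, 457/20)
obs 7: x=7/2 → posterior Inverse-Gamma(47/10, 1159/40)
obs 8: x=5/2 → posterior Inverse-Gamma(26/5, 321/10)
obs 9: x=1 → posterior Inverse-Gamma(57/10, 163/5)
obs 10: x=0 → posterior Inverse-Gamma(31/5, 163/5)
obs 11: x=5/2 → posterior Inverse-Gamma(67/10, 1429/40)
obs 12: x=5/2 → posterior Inverse-Gamma(36/5, 777/20)
obs 13: x=3 → posterior Inverse-Gamma(77/10, 867/20)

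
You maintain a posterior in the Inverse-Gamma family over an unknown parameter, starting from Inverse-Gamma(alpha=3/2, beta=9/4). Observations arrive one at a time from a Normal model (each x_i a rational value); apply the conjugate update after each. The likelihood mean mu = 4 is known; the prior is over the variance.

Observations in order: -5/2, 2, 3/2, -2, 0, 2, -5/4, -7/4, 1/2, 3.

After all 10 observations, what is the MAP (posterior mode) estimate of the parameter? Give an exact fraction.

299/24

obs 1: x=-5/2 → posterior Inverse-Gamma(2, 187/8)
obs 2: x=2 → posterior Inverse-Gamma(5/2, 203/8)
obs 3: x=3/2 → posterior Inverse-Gamma(3, 57/2)
obs 4: x=-2 → posterior Inverse-Gamma(7/2, 93/2)
obs 5: x=0 → posterior Inverse-Gamma(4, 109/2)
obs 6: x=2 → posterior Inverse-Gamma(9/2, 113/2)
obs 7: x=-5/4 → posterior Inverse-Gamma(5, 2249/32)
obs 8: x=-7/4 → posterior Inverse-Gamma(11/2, 1389/16)
obs 9: x=1/2 → posterior Inverse-Gamma(6, 1487/16)
obs 10: x=3 → posterior Inverse-Gamma(13/2, 1495/16)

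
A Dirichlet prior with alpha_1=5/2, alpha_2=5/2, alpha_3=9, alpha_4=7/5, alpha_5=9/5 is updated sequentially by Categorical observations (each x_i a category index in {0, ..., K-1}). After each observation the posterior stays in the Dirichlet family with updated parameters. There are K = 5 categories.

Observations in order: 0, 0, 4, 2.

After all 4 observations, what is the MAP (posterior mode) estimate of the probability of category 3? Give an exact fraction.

2/81

obs 1: x=0 → posterior Dirichlet(7/2, 5/2, 9, 7/5, 9/5)
obs 2: x=0 → posterior Dirichlet(9/2, 5/2, 9, 7/5, 9/5)
obs 3: x=4 → posterior Dirichlet(9/2, 5/2, 9, 7/5, 14/5)
obs 4: x=2 → posterior Dirichlet(9/2, 5/2, 10, 7/5, 14/5)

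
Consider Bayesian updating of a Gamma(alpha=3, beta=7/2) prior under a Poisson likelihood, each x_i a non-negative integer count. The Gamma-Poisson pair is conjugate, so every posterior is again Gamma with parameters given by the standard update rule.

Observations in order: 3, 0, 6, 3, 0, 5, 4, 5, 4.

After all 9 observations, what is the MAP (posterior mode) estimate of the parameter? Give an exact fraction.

64/25

obs 1: x=3 → posterior Gamma(6, 9/2)
obs 2: x=0 → posterior Gamma(6, 11/2)
obs 3: x=6 → posterior Gamma(12, 13/2)
obs 4: x=3 → posterior Gamma(15, 15/2)
obs 5: x=0 → posterior Gamma(15, 17/2)
obs 6: x=5 → posterior Gamma(20, 19/2)
obs 7: x=4 → posterior Gamma(24, 21/2)
obs 8: x=5 → posterior Gamma(29, 23/2)
obs 9: x=4 → posterior Gamma(33, 25/2)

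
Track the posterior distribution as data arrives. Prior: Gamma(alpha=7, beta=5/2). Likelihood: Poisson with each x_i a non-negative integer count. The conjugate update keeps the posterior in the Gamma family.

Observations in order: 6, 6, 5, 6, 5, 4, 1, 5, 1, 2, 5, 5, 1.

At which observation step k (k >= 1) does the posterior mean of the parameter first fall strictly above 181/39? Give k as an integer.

obs 1: x=6 → posterior Gamma(13, 7/2)
obs 2: x=6 → posterior Gamma(19, 9/2)
obs 3: x=5 → posterior Gamma(24, 11/2)
obs 4: x=6 → posterior Gamma(30, 13/2)
obs 5: x=5 → posterior Gamma(35, 15/2)
obs 6: x=4 → posterior Gamma(39, 17/2)
obs 7: x=1 → posterior Gamma(40, 19/2)
obs 8: x=5 → posterior Gamma(45, 21/2)
obs 9: x=1 → posterior Gamma(46, 23/2)
obs 10: x=2 → posterior Gamma(48, 25/2)
obs 11: x=5 → posterior Gamma(53, 27/2)
obs 12: x=5 → posterior Gamma(58, 29/2)
obs 13: x=1 → posterior Gamma(59, 31/2)

k = 5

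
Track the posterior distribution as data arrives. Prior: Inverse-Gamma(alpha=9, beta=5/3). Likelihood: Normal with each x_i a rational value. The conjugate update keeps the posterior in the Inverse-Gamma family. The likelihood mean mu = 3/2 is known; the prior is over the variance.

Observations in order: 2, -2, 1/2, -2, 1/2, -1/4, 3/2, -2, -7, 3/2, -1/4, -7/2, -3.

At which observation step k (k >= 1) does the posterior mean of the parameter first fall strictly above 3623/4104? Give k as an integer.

obs 1: x=2 → posterior Inverse-Gamma(19/2, 43/24)
obs 2: x=-2 → posterior Inverse-Gamma(10, 95/12)
obs 3: x=1/2 → posterior Inverse-Gamma(21/2, 101/12)
obs 4: x=-2 → posterior Inverse-Gamma(11, 349/24)
obs 5: x=1/2 → posterior Inverse-Gamma(23/2, 361/24)
obs 6: x=-1/4 → posterior Inverse-Gamma(12, 1591/96)
obs 7: x=3/2 → posterior Inverse-Gamma(25/2, 1591/96)
obs 8: x=-2 → posterior Inverse-Gamma(13, 2179/96)
obs 9: x=-7 → posterior Inverse-Gamma(27/2, 5647/96)
obs 10: x=3/2 → posterior Inverse-Gamma(14, 5647/96)
obs 11: x=-1/4 → posterior Inverse-Gamma(29/2, 2897/48)
obs 12: x=-7/2 → posterior Inverse-Gamma(15, 3497/48)
obs 13: x=-3 → posterior Inverse-Gamma(31/2, 3983/48)

k = 3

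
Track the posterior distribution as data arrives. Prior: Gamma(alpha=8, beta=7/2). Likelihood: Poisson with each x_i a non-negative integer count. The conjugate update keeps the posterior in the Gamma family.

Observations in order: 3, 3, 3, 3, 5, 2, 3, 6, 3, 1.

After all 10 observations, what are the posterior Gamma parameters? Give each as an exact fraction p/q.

obs 1: x=3 → posterior Gamma(11, 9/2)
obs 2: x=3 → posterior Gamma(14, 11/2)
obs 3: x=3 → posterior Gamma(17, 13/2)
obs 4: x=3 → posterior Gamma(20, 15/2)
obs 5: x=5 → posterior Gamma(25, 17/2)
obs 6: x=2 → posterior Gamma(27, 19/2)
obs 7: x=3 → posterior Gamma(30, 21/2)
obs 8: x=6 → posterior Gamma(36, 23/2)
obs 9: x=3 → posterior Gamma(39, 25/2)
obs 10: x=1 → posterior Gamma(40, 27/2)

alpha=40, beta=27/2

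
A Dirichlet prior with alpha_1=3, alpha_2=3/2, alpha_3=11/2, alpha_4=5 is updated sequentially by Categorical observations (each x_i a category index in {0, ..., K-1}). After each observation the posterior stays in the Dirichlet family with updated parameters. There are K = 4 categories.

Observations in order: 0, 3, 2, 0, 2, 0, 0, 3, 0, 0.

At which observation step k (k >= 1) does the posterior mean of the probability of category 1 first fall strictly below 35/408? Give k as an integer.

k = 3

obs 1: x=0 → posterior Dirichlet(4, 3/2, 11/2, 5)
obs 2: x=3 → posterior Dirichlet(4, 3/2, 11/2, 6)
obs 3: x=2 → posterior Dirichlet(4, 3/2, 13/2, 6)
obs 4: x=0 → posterior Dirichlet(5, 3/2, 13/2, 6)
obs 5: x=2 → posterior Dirichlet(5, 3/2, 15/2, 6)
obs 6: x=0 → posterior Dirichlet(6, 3/2, 15/2, 6)
obs 7: x=0 → posterior Dirichlet(7, 3/2, 15/2, 6)
obs 8: x=3 → posterior Dirichlet(7, 3/2, 15/2, 7)
obs 9: x=0 → posterior Dirichlet(8, 3/2, 15/2, 7)
obs 10: x=0 → posterior Dirichlet(9, 3/2, 15/2, 7)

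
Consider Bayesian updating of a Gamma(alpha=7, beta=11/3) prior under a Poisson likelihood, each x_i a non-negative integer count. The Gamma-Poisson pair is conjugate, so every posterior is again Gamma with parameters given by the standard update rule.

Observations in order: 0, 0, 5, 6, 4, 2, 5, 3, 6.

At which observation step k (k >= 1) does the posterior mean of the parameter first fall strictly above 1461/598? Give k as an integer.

k = 5

obs 1: x=0 → posterior Gamma(7, 14/3)
obs 2: x=0 → posterior Gamma(7, 17/3)
obs 3: x=5 → posterior Gamma(12, 20/3)
obs 4: x=6 → posterior Gamma(18, 23/3)
obs 5: x=4 → posterior Gamma(22, 26/3)
obs 6: x=2 → posterior Gamma(24, 29/3)
obs 7: x=5 → posterior Gamma(29, 32/3)
obs 8: x=3 → posterior Gamma(32, 35/3)
obs 9: x=6 → posterior Gamma(38, 38/3)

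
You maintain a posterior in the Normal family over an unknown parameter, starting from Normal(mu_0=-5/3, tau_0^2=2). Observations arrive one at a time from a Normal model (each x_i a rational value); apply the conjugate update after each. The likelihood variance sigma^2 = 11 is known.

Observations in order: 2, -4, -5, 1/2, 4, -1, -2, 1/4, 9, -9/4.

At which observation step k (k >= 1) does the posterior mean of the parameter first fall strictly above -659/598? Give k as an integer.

obs 1: x=2 → posterior Normal(-43/39, 22/13)
obs 2: x=-4 → posterior Normal(-67/45, 22/15)
obs 3: x=-5 → posterior Normal(-97/51, 22/17)
obs 4: x=1/2 → posterior Normal(-94/57, 22/19)
obs 5: x=4 → posterior Normal(-10/9, 22/21)
obs 6: x=-1 → posterior Normal(-76/69, 22/23)
obs 7: x=-2 → posterior Normal(-88/75, 22/25)
obs 8: x=1/4 → posterior Normal(-173/162, 22/27)
obs 9: x=9 → posterior Normal(-65/174, 22/29)
obs 10: x=-9/4 → posterior Normal(-46/93, 22/31)

k = 6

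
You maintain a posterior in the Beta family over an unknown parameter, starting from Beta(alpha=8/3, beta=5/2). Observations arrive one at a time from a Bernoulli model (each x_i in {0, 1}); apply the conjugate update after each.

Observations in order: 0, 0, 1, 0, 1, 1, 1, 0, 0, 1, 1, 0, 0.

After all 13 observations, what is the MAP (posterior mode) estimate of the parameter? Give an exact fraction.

obs 1: x=0 → posterior Beta(8/3, 7/2)
obs 2: x=0 → posterior Beta(8/3, 9/2)
obs 3: x=1 → posterior Beta(11/3, 9/2)
obs 4: x=0 → posterior Beta(11/3, 11/2)
obs 5: x=1 → posterior Beta(14/3, 11/2)
obs 6: x=1 → posterior Beta(17/3, 11/2)
obs 7: x=1 → posterior Beta(20/3, 11/2)
obs 8: x=0 → posterior Beta(20/3, 13/2)
obs 9: x=0 → posterior Beta(20/3, 15/2)
obs 10: x=1 → posterior Beta(23/3, 15/2)
obs 11: x=1 → posterior Beta(26/3, 15/2)
obs 12: x=0 → posterior Beta(26/3, 17/2)
obs 13: x=0 → posterior Beta(26/3, 19/2)

46/97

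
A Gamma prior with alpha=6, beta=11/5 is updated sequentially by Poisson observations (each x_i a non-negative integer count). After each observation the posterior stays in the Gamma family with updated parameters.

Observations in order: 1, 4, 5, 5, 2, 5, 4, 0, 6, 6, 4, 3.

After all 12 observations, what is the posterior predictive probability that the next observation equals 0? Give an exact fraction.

obs 1: x=1 → posterior Gamma(7, 16/5)
obs 2: x=4 → posterior Gamma(11, 21/5)
obs 3: x=5 → posterior Gamma(16, 26/5)
obs 4: x=5 → posterior Gamma(21, 31/5)
obs 5: x=2 → posterior Gamma(23, 36/5)
obs 6: x=5 → posterior Gamma(28, 41/5)
obs 7: x=4 → posterior Gamma(32, 46/5)
obs 8: x=0 → posterior Gamma(32, 51/5)
obs 9: x=6 → posterior Gamma(38, 56/5)
obs 10: x=6 → posterior Gamma(44, 61/5)
obs 11: x=4 → posterior Gamma(48, 66/5)
obs 12: x=3 → posterior Gamma(51, 71/5)

25952295925279960310432443647983243761812487562260241008890960518649276793811187194879930226071/834628492060447318715330278224964627925675530087667814163765770204576510018554501856476136472576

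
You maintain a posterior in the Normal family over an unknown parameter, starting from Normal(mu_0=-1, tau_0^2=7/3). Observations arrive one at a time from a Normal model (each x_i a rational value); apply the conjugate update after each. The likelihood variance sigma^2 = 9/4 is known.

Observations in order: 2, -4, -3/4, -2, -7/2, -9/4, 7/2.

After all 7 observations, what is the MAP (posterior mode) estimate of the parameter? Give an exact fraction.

-1

obs 1: x=2 → posterior Normal(29/55, 63/55)
obs 2: x=-4 → posterior Normal(-1, 63/83)
obs 3: x=-3/4 → posterior Normal(-104/111, 21/37)
obs 4: x=-2 → posterior Normal(-160/139, 63/139)
obs 5: x=-7/2 → posterior Normal(-258/167, 63/167)
obs 6: x=-9/4 → posterior Normal(-107/65, 21/65)
obs 7: x=7/2 → posterior Normal(-1, 63/223)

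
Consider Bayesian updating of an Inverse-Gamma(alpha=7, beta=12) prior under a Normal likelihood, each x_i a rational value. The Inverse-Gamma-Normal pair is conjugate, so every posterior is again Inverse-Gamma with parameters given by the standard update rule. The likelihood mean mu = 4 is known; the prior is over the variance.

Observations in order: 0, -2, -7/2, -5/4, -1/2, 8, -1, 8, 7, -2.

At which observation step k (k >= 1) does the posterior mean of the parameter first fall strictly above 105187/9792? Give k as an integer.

k = 6

obs 1: x=0 → posterior Inverse-Gamma(15/2, 20)
obs 2: x=-2 → posterior Inverse-Gamma(8, 38)
obs 3: x=-7/2 → posterior Inverse-Gamma(17/2, 529/8)
obs 4: x=-5/4 → posterior Inverse-Gamma(9, 2557/32)
obs 5: x=-1/2 → posterior Inverse-Gamma(19/2, 2881/32)
obs 6: x=8 → posterior Inverse-Gamma(10, 3137/32)
obs 7: x=-1 → posterior Inverse-Gamma(21/2, 3537/32)
obs 8: x=8 → posterior Inverse-Gamma(11, 3793/32)
obs 9: x=7 → posterior Inverse-Gamma(23/2, 3937/32)
obs 10: x=-2 → posterior Inverse-Gamma(12, 4513/32)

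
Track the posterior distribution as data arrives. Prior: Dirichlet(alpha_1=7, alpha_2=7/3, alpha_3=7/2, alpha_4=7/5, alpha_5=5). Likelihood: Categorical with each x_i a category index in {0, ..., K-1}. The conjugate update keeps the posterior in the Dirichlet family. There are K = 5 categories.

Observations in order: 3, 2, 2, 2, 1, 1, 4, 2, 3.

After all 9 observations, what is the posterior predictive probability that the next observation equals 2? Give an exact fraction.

obs 1: x=3 → posterior Dirichlet(7, 7/3, 7/2, 12/5, 5)
obs 2: x=2 → posterior Dirichlet(7, 7/3, 9/2, 12/5, 5)
obs 3: x=2 → posterior Dirichlet(7, 7/3, 11/2, 12/5, 5)
obs 4: x=2 → posterior Dirichlet(7, 7/3, 13/2, 12/5, 5)
obs 5: x=1 → posterior Dirichlet(7, 10/3, 13/2, 12/5, 5)
obs 6: x=1 → posterior Dirichlet(7, 13/3, 13/2, 12/5, 5)
obs 7: x=4 → posterior Dirichlet(7, 13/3, 13/2, 12/5, 6)
obs 8: x=2 → posterior Dirichlet(7, 13/3, 15/2, 12/5, 6)
obs 9: x=3 → posterior Dirichlet(7, 13/3, 15/2, 17/5, 6)

225/847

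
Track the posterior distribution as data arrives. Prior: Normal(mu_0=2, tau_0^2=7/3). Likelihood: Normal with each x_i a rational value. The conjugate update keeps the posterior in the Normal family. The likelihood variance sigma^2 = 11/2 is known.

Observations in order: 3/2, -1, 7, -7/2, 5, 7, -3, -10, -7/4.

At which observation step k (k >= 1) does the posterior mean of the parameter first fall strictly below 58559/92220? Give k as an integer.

k = 9

obs 1: x=3/2 → posterior Normal(87/47, 77/47)
obs 2: x=-1 → posterior Normal(73/61, 77/61)
obs 3: x=7 → posterior Normal(57/25, 77/75)
obs 4: x=-7/2 → posterior Normal(122/89, 77/89)
obs 5: x=5 → posterior Normal(192/103, 77/103)
obs 6: x=7 → posterior Normal(290/117, 77/117)
obs 7: x=-3 → posterior Normal(248/131, 77/131)
obs 8: x=-10 → posterior Normal(108/145, 77/145)
obs 9: x=-7/4 → posterior Normal(167/318, 77/159)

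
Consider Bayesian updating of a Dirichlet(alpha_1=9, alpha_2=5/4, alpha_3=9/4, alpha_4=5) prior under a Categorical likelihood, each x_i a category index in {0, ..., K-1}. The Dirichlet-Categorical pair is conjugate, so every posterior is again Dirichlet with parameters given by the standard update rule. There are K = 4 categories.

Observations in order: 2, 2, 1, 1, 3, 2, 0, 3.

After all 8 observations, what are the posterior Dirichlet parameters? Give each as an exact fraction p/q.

alpha_1=10, alpha_2=13/4, alpha_3=21/4, alpha_4=7

obs 1: x=2 → posterior Dirichlet(9, 5/4, 13/4, 5)
obs 2: x=2 → posterior Dirichlet(9, 5/4, 17/4, 5)
obs 3: x=1 → posterior Dirichlet(9, 9/4, 17/4, 5)
obs 4: x=1 → posterior Dirichlet(9, 13/4, 17/4, 5)
obs 5: x=3 → posterior Dirichlet(9, 13/4, 17/4, 6)
obs 6: x=2 → posterior Dirichlet(9, 13/4, 21/4, 6)
obs 7: x=0 → posterior Dirichlet(10, 13/4, 21/4, 6)
obs 8: x=3 → posterior Dirichlet(10, 13/4, 21/4, 7)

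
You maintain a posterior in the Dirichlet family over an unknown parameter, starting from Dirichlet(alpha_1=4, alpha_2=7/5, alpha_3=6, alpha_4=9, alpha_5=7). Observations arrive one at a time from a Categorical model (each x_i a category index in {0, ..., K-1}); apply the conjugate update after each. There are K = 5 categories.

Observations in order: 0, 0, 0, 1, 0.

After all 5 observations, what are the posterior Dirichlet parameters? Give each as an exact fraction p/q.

obs 1: x=0 → posterior Dirichlet(5, 7/5, 6, 9, 7)
obs 2: x=0 → posterior Dirichlet(6, 7/5, 6, 9, 7)
obs 3: x=0 → posterior Dirichlet(7, 7/5, 6, 9, 7)
obs 4: x=1 → posterior Dirichlet(7, 12/5, 6, 9, 7)
obs 5: x=0 → posterior Dirichlet(8, 12/5, 6, 9, 7)

alpha_1=8, alpha_2=12/5, alpha_3=6, alpha_4=9, alpha_5=7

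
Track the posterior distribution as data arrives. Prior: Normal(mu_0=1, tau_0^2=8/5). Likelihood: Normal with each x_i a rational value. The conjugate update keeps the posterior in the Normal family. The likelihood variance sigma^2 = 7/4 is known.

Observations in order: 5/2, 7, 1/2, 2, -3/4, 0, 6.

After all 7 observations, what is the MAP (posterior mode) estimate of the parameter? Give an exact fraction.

587/259

obs 1: x=5/2 → posterior Normal(115/67, 56/67)
obs 2: x=7 → posterior Normal(113/33, 56/99)
obs 3: x=1/2 → posterior Normal(355/131, 56/131)
obs 4: x=2 → posterior Normal(419/163, 56/163)
obs 5: x=-3/4 → posterior Normal(79/39, 56/195)
obs 6: x=0 → posterior Normal(395/227, 56/227)
obs 7: x=6 → posterior Normal(587/259, 8/37)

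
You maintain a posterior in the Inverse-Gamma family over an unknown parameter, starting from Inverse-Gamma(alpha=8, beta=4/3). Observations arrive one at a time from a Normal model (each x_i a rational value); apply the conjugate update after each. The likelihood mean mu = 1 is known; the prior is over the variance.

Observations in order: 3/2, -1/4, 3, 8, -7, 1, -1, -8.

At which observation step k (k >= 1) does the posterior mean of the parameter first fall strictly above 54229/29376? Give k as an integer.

obs 1: x=3/2 → posterior Inverse-Gamma(17/2, 35/24)
obs 2: x=-1/4 → posterior Inverse-Gamma(9, 215/96)
obs 3: x=3 → posterior Inverse-Gamma(19/2, 407/96)
obs 4: x=8 → posterior Inverse-Gamma(10, 2759/96)
obs 5: x=-7 → posterior Inverse-Gamma(21/2, 5831/96)
obs 6: x=1 → posterior Inverse-Gamma(11, 5831/96)
obs 7: x=-1 → posterior Inverse-Gamma(23/2, 6023/96)
obs 8: x=-8 → posterior Inverse-Gamma(12, 9911/96)

k = 4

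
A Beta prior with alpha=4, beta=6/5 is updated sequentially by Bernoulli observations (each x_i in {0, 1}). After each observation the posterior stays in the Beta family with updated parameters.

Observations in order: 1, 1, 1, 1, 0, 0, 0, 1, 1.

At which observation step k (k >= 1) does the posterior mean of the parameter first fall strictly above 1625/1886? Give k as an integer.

obs 1: x=1 → posterior Beta(5, 6/5)
obs 2: x=1 → posterior Beta(6, 6/5)
obs 3: x=1 → posterior Beta(7, 6/5)
obs 4: x=1 → posterior Beta(8, 6/5)
obs 5: x=0 → posterior Beta(8, 11/5)
obs 6: x=0 → posterior Beta(8, 16/5)
obs 7: x=0 → posterior Beta(8, 21/5)
obs 8: x=1 → posterior Beta(9, 21/5)
obs 9: x=1 → posterior Beta(10, 21/5)

k = 4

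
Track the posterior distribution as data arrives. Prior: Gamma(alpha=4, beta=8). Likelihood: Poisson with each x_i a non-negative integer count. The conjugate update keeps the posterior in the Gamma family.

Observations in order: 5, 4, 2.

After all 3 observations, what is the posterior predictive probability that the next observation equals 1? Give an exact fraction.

20886240847078255/61628086298345472

obs 1: x=5 → posterior Gamma(9, 9)
obs 2: x=4 → posterior Gamma(13, 10)
obs 3: x=2 → posterior Gamma(15, 11)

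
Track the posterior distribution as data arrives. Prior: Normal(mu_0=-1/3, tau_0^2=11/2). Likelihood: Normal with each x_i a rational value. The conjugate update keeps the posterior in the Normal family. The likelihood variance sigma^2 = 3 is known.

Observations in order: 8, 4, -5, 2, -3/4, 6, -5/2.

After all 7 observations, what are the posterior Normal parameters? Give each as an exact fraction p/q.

mu_0=509/332, tau_0^2=33/83

obs 1: x=8 → posterior Normal(86/17, 33/17)
obs 2: x=4 → posterior Normal(65/14, 33/28)
obs 3: x=-5 → posterior Normal(25/13, 11/13)
obs 4: x=2 → posterior Normal(97/50, 33/50)
obs 5: x=-3/4 → posterior Normal(355/244, 33/61)
obs 6: x=6 → posterior Normal(619/288, 11/24)
obs 7: x=-5/2 → posterior Normal(509/332, 33/83)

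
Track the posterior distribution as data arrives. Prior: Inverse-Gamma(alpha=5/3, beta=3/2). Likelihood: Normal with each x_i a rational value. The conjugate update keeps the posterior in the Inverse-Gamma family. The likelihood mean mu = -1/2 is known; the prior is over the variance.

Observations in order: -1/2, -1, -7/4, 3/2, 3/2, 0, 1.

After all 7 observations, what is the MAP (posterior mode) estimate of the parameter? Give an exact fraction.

obs 1: x=-1/2 → posterior Inverse-Gamma(13/6, 3/2)
obs 2: x=-1 → posterior Inverse-Gamma(8/3, 13/8)
obs 3: x=-7/4 → posterior Inverse-Gamma(19/6, 77/32)
obs 4: x=3/2 → posterior Inverse-Gamma(11/3, 141/32)
obs 5: x=3/2 → posterior Inverse-Gamma(25/6, 205/32)
obs 6: x=0 → posterior Inverse-Gamma(14/3, 209/32)
obs 7: x=1 → posterior Inverse-Gamma(31/6, 245/32)

735/592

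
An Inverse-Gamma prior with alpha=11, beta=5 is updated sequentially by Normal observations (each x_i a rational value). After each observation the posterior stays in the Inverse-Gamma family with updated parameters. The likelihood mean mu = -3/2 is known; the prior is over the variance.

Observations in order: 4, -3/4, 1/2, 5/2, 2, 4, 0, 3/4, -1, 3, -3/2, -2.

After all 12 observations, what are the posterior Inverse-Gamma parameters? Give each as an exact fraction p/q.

alpha=17, beta=1051/16

obs 1: x=4 → posterior Inverse-Gamma(23/2, 161/8)
obs 2: x=-3/4 → posterior Inverse-Gamma(12, 653/32)
obs 3: x=1/2 → posterior Inverse-Gamma(25/2, 717/32)
obs 4: x=5/2 → posterior Inverse-Gamma(13, 973/32)
obs 5: x=2 → posterior Inverse-Gamma(27/2, 1169/32)
obs 6: x=4 → posterior Inverse-Gamma(14, 1653/32)
obs 7: x=0 → posterior Inverse-Gamma(29/2, 1689/32)
obs 8: x=3/4 → posterior Inverse-Gamma(15, 885/16)
obs 9: x=-1 → posterior Inverse-Gamma(31/2, 887/16)
obs 10: x=3 → posterior Inverse-Gamma(16, 1049/16)
obs 11: x=-3/2 → posterior Inverse-Gamma(33/2, 1049/16)
obs 12: x=-2 → posterior Inverse-Gamma(17, 1051/16)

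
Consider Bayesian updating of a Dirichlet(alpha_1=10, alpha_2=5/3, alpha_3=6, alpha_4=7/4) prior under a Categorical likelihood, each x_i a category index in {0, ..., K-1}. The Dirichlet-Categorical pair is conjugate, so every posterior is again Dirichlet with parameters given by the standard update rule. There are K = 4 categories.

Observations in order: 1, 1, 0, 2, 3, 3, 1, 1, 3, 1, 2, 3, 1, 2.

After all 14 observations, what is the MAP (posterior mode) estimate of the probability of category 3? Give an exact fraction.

obs 1: x=1 → posterior Dirichlet(10, 8/3, 6, 7/4)
obs 2: x=1 → posterior Dirichlet(10, 11/3, 6, 7/4)
obs 3: x=0 → posterior Dirichlet(11, 11/3, 6, 7/4)
obs 4: x=2 → posterior Dirichlet(11, 11/3, 7, 7/4)
obs 5: x=3 → posterior Dirichlet(11, 11/3, 7, 11/4)
obs 6: x=3 → posterior Dirichlet(11, 11/3, 7, 15/4)
obs 7: x=1 → posterior Dirichlet(11, 14/3, 7, 15/4)
obs 8: x=1 → posterior Dirichlet(11, 17/3, 7, 15/4)
obs 9: x=3 → posterior Dirichlet(11, 17/3, 7, 19/4)
obs 10: x=1 → posterior Dirichlet(11, 20/3, 7, 19/4)
obs 11: x=2 → posterior Dirichlet(11, 20/3, 8, 19/4)
obs 12: x=3 → posterior Dirichlet(11, 20/3, 8, 23/4)
obs 13: x=1 → posterior Dirichlet(11, 23/3, 8, 23/4)
obs 14: x=2 → posterior Dirichlet(11, 23/3, 9, 23/4)

57/353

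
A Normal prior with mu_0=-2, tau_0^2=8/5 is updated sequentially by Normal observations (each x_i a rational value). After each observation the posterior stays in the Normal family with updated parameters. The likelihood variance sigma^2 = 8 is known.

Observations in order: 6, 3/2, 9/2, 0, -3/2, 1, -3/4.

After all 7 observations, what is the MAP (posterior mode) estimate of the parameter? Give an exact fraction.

obs 1: x=6 → posterior Normal(-2/3, 4/3)
obs 2: x=3/2 → posterior Normal(-5/14, 8/7)
obs 3: x=9/2 → posterior Normal(1/4, 1)
obs 4: x=0 → posterior Normal(2/9, 8/9)
obs 5: x=-3/2 → posterior Normal(1/20, 4/5)
obs 6: x=1 → posterior Normal(3/22, 8/11)
obs 7: x=-3/4 → posterior Normal(1/16, 2/3)

1/16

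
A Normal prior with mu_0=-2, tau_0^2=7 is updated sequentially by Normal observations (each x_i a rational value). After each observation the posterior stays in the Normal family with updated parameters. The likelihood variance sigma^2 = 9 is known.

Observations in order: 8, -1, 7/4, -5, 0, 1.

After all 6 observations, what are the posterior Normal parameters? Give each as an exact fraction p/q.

mu_0=61/204, tau_0^2=21/17

obs 1: x=8 → posterior Normal(19/8, 63/16)
obs 2: x=-1 → posterior Normal(31/23, 63/23)
obs 3: x=7/4 → posterior Normal(173/120, 21/10)
obs 4: x=-5 → posterior Normal(33/148, 63/37)
obs 5: x=0 → posterior Normal(3/16, 63/44)
obs 6: x=1 → posterior Normal(61/204, 21/17)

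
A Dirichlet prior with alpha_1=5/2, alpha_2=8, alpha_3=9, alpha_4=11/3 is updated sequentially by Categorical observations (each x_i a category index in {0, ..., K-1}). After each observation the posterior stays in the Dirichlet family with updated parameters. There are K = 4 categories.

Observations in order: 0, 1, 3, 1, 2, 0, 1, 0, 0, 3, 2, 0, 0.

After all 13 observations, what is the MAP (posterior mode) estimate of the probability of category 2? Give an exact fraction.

60/193

obs 1: x=0 → posterior Dirichlet(7/2, 8, 9, 11/3)
obs 2: x=1 → posterior Dirichlet(7/2, 9, 9, 11/3)
obs 3: x=3 → posterior Dirichlet(7/2, 9, 9, 14/3)
obs 4: x=1 → posterior Dirichlet(7/2, 10, 9, 14/3)
obs 5: x=2 → posterior Dirichlet(7/2, 10, 10, 14/3)
obs 6: x=0 → posterior Dirichlet(9/2, 10, 10, 14/3)
obs 7: x=1 → posterior Dirichlet(9/2, 11, 10, 14/3)
obs 8: x=0 → posterior Dirichlet(11/2, 11, 10, 14/3)
obs 9: x=0 → posterior Dirichlet(13/2, 11, 10, 14/3)
obs 10: x=3 → posterior Dirichlet(13/2, 11, 10, 17/3)
obs 11: x=2 → posterior Dirichlet(13/2, 11, 11, 17/3)
obs 12: x=0 → posterior Dirichlet(15/2, 11, 11, 17/3)
obs 13: x=0 → posterior Dirichlet(17/2, 11, 11, 17/3)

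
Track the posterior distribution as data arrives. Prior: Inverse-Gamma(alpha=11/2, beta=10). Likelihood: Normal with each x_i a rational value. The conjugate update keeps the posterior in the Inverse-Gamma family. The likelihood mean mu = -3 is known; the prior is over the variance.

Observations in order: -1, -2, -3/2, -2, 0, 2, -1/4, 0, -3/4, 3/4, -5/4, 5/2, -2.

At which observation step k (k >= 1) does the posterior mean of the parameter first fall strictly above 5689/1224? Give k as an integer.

k = 9

obs 1: x=-1 → posterior Inverse-Gamma(6, 12)
obs 2: x=-2 → posterior Inverse-Gamma(13/2, 25/2)
obs 3: x=-3/2 → posterior Inverse-Gamma(7, 109/8)
obs 4: x=-2 → posterior Inverse-Gamma(15/2, 113/8)
obs 5: x=0 → posterior Inverse-Gamma(8, 149/8)
obs 6: x=2 → posterior Inverse-Gamma(17/2, 249/8)
obs 7: x=-1/4 → posterior Inverse-Gamma(9, 1117/32)
obs 8: x=0 → posterior Inverse-Gamma(19/2, 1261/32)
obs 9: x=-3/4 → posterior Inverse-Gamma(10, 671/16)
obs 10: x=3/4 → posterior Inverse-Gamma(21/2, 1567/32)
obs 11: x=-5/4 → posterior Inverse-Gamma(11, 101/2)
obs 12: x=5/2 → posterior Inverse-Gamma(23/2, 525/8)
obs 13: x=-2 → posterior Inverse-Gamma(12, 529/8)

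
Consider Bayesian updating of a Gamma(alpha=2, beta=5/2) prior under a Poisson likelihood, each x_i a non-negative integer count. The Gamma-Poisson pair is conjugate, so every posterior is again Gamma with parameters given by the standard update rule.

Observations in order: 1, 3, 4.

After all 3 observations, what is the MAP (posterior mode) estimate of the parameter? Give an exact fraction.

18/11

obs 1: x=1 → posterior Gamma(3, 7/2)
obs 2: x=3 → posterior Gamma(6, 9/2)
obs 3: x=4 → posterior Gamma(10, 11/2)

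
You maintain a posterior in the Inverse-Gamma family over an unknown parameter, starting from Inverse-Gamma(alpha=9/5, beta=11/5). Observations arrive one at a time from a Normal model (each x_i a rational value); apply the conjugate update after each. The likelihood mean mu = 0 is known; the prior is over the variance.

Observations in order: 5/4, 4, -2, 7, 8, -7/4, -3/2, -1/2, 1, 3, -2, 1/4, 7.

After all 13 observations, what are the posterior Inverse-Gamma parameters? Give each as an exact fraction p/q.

alpha=83/10, beta=16607/160

obs 1: x=5/4 → posterior Inverse-Gamma(23/10, 477/160)
obs 2: x=4 → posterior Inverse-Gamma(14/5, 1757/160)
obs 3: x=-2 → posterior Inverse-Gamma(33/10, 2077/160)
obs 4: x=7 → posterior Inverse-Gamma(19/5, 5997/160)
obs 5: x=8 → posterior Inverse-Gamma(43/10, 11117/160)
obs 6: x=-7/4 → posterior Inverse-Gamma(24/5, 5681/80)
obs 7: x=-3/2 → posterior Inverse-Gamma(53/10, 5771/80)
obs 8: x=-1/2 → posterior Inverse-Gamma(29/5, 5781/80)
obs 9: x=1 → posterior Inverse-Gamma(63/10, 5821/80)
obs 10: x=3 → posterior Inverse-Gamma(34/5, 6181/80)
obs 11: x=-2 → posterior Inverse-Gamma(73/10, 6341/80)
obs 12: x=1/4 → posterior Inverse-Gamma(39/5, 12687/160)
obs 13: x=7 → posterior Inverse-Gamma(83/10, 16607/160)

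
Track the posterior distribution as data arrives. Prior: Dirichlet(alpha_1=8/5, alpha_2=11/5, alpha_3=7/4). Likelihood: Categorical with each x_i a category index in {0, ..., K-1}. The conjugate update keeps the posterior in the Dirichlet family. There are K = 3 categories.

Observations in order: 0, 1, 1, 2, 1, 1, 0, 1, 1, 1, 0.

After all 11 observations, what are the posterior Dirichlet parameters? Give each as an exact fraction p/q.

obs 1: x=0 → posterior Dirichlet(13/5, 11/5, 7/4)
obs 2: x=1 → posterior Dirichlet(13/5, 16/5, 7/4)
obs 3: x=1 → posterior Dirichlet(13/5, 21/5, 7/4)
obs 4: x=2 → posterior Dirichlet(13/5, 21/5, 11/4)
obs 5: x=1 → posterior Dirichlet(13/5, 26/5, 11/4)
obs 6: x=1 → posterior Dirichlet(13/5, 31/5, 11/4)
obs 7: x=0 → posterior Dirichlet(18/5, 31/5, 11/4)
obs 8: x=1 → posterior Dirichlet(18/5, 36/5, 11/4)
obs 9: x=1 → posterior Dirichlet(18/5, 41/5, 11/4)
obs 10: x=1 → posterior Dirichlet(18/5, 46/5, 11/4)
obs 11: x=0 → posterior Dirichlet(23/5, 46/5, 11/4)

alpha_1=23/5, alpha_2=46/5, alpha_3=11/4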